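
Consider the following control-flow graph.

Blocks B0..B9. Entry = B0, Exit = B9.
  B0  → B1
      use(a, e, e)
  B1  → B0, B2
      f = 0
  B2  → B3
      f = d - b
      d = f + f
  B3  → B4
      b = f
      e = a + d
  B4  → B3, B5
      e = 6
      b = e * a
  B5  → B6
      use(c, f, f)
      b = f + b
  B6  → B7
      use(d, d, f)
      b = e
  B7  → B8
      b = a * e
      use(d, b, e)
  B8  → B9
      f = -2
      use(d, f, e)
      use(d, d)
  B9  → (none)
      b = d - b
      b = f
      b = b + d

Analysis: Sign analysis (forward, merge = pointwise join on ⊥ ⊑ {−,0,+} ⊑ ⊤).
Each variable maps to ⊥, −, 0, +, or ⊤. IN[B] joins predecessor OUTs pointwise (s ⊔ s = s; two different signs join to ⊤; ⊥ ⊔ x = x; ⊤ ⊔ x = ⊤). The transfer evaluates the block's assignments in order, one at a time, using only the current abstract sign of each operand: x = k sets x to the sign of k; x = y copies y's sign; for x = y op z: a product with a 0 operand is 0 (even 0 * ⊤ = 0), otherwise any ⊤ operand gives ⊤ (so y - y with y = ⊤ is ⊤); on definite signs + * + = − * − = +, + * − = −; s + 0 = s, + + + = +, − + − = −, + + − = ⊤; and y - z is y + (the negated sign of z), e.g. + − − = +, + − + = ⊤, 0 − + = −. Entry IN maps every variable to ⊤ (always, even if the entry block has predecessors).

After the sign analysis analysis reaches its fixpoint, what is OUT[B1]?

Answer: {a: ⊤, b: ⊤, c: ⊤, d: ⊤, e: ⊤, f: 0}

Derivation:
Per-block solution:
  B0: | IN=(all ⊤) | OUT=(all ⊤)
  B1: | IN=(all ⊤) | OUT={f:0; rest ⊤}
  B2: | IN={f:0; rest ⊤} | OUT=(all ⊤)
  B3: | IN=(all ⊤) | OUT=(all ⊤)
  B4: | IN=(all ⊤) | OUT={e:+; rest ⊤}
  B5: | IN={e:+; rest ⊤} | OUT={e:+; rest ⊤}
  B6: | IN={e:+; rest ⊤} | OUT={b:+, e:+; rest ⊤}
  B7: | IN={b:+, e:+; rest ⊤} | OUT={e:+; rest ⊤}
  B8: | IN={e:+; rest ⊤} | OUT={e:+, f:-; rest ⊤}
  B9: | IN={e:+, f:-; rest ⊤} | OUT={e:+, f:-; rest ⊤}

Merge at B1: IN[B1] = OUT[B0] = {a: ⊤, b: ⊤, c: ⊤, d: ⊤, e: ⊤, f: ⊤}
Applying B1's transfer function to that IN value gives OUT[B1] (row B1 above).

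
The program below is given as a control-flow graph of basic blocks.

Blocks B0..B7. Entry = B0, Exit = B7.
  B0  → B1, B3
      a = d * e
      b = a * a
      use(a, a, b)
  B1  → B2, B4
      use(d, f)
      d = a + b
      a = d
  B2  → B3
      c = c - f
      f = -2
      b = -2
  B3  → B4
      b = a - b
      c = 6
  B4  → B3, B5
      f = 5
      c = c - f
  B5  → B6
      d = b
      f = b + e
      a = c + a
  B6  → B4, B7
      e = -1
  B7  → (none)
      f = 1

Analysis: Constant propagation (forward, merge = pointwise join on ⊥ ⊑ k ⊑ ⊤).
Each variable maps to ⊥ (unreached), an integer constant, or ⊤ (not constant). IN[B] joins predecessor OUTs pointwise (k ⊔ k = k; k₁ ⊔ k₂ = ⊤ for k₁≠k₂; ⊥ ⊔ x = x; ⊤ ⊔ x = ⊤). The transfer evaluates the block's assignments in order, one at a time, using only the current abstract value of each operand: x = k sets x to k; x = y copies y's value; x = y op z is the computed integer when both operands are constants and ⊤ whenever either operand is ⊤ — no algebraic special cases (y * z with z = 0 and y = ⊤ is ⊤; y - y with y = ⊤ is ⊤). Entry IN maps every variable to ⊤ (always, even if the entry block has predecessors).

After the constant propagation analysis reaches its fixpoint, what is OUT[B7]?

Fixpoint table:
  B0:   IN=(all ⊤)   OUT=(all ⊤)
  B1:   IN=(all ⊤)   OUT=(all ⊤)
  B2:   IN=(all ⊤)   OUT={b:-2, f:-2; rest ⊤}
  B3:   IN=(all ⊤)   OUT={c:6; rest ⊤}
  B4:   IN=(all ⊤)   OUT={f:5; rest ⊤}
  B5:   IN={f:5; rest ⊤}   OUT=(all ⊤)
  B6:   IN=(all ⊤)   OUT={e:-1; rest ⊤}
  B7:   IN={e:-1; rest ⊤}   OUT={e:-1, f:1; rest ⊤}

Merge at B7: IN[B7] = OUT[B6] = {a: ⊤, b: ⊤, c: ⊤, d: ⊤, e: -1, f: ⊤}
Applying B7's transfer function to that IN value gives OUT[B7] (row B7 above).

Answer: {a: ⊤, b: ⊤, c: ⊤, d: ⊤, e: -1, f: 1}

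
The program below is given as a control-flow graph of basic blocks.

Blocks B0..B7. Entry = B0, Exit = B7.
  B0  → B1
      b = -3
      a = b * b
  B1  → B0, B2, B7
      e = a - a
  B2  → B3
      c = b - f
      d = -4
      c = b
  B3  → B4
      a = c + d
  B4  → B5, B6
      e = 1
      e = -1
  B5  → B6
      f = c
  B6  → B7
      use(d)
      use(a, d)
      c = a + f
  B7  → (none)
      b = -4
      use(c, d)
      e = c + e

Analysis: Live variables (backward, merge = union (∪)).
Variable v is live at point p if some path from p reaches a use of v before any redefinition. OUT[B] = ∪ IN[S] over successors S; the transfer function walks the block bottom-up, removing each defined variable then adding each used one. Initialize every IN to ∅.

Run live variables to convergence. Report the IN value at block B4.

Per-block solution:
  B0:  IN={c, d, f}  OUT={a, b, c, d, f}
  B1:  IN={a, b, c, d, f}  OUT={b, c, d, e, f}
  B2:  IN={b, f}  OUT={c, d, f}
  B3:  IN={c, d, f}  OUT={a, c, d, f}
  B4:  IN={a, c, d, f}  OUT={a, c, d, e, f}
  B5:  IN={a, c, d, e}  OUT={a, d, e, f}
  B6:  IN={a, d, e, f}  OUT={c, d, e}
  B7:  IN={c, d, e}  OUT={}

Merge at B4: OUT[B4] = IN[B5] ⊔ IN[B6] = {a, c, d, e, f}
Applying B4's transfer function to that OUT value gives IN[B4] (row B4 above).

Answer: {a, c, d, f}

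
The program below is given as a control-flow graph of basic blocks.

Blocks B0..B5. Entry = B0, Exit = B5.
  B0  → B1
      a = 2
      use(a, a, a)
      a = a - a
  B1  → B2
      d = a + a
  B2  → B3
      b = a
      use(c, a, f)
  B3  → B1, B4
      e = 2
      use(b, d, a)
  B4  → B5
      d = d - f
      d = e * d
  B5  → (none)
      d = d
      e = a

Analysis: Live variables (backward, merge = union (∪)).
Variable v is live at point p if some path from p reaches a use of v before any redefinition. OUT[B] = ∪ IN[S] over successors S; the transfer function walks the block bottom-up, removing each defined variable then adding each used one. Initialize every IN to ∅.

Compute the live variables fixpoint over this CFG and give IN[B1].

Fixpoint table:
  B0: | IN={c, f} | OUT={a, c, f}
  B1: | IN={a, c, f} | OUT={a, c, d, f}
  B2: | IN={a, c, d, f} | OUT={a, b, c, d, f}
  B3: | IN={a, b, c, d, f} | OUT={a, c, d, e, f}
  B4: | IN={a, d, e, f} | OUT={a, d}
  B5: | IN={a, d} | OUT={}

Merge at B1: OUT[B1] = IN[B2] = {a, c, d, f}
Applying B1's transfer function to that OUT value gives IN[B1] (row B1 above).

Answer: {a, c, f}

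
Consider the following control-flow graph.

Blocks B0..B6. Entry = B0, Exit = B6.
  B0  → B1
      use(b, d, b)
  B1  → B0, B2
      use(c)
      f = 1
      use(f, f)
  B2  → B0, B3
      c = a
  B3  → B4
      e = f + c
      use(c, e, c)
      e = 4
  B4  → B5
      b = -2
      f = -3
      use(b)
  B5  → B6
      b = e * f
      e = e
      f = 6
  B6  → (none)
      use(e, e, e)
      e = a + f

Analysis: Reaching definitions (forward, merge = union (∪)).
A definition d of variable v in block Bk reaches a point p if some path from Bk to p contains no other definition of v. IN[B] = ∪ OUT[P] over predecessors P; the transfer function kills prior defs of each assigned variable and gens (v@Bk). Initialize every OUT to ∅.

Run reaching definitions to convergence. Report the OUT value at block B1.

Answer: {c@B2, f@B1}

Trace:
Per-block solution:
  B0: | IN={c@B2, f@B1} | OUT={c@B2, f@B1}
  B1: | IN={c@B2, f@B1} | OUT={c@B2, f@B1}
  B2: | IN={c@B2, f@B1} | OUT={c@B2, f@B1}
  B3: | IN={c@B2, f@B1} | OUT={c@B2, e@B3, f@B1}
  B4: | IN={c@B2, e@B3, f@B1} | OUT={b@B4, c@B2, e@B3, f@B4}
  B5: | IN={b@B4, c@B2, e@B3, f@B4} | OUT={b@B5, c@B2, e@B5, f@B5}
  B6: | IN={b@B5, c@B2, e@B5, f@B5} | OUT={b@B5, c@B2, e@B6, f@B5}

Merge at B1: IN[B1] = OUT[B0] = {c@B2, f@B1}
Applying B1's transfer function to that IN value gives OUT[B1] (row B1 above).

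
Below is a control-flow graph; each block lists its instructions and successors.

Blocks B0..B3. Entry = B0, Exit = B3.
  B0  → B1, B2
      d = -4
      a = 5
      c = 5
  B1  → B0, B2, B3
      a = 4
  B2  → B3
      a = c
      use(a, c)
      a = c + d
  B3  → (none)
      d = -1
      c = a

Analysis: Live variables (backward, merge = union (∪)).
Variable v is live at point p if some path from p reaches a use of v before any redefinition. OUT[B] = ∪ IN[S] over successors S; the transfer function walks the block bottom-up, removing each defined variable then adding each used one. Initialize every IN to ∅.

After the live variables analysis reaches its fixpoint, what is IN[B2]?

Answer: {c, d}

Trace:
Converged values:
  B0: | IN={} | OUT={c, d}
  B1: | IN={c, d} | OUT={a, c, d}
  B2: | IN={c, d} | OUT={a}
  B3: | IN={a} | OUT={}

Merge at B2: OUT[B2] = IN[B3] = {a}
Applying B2's transfer function to that OUT value gives IN[B2] (row B2 above).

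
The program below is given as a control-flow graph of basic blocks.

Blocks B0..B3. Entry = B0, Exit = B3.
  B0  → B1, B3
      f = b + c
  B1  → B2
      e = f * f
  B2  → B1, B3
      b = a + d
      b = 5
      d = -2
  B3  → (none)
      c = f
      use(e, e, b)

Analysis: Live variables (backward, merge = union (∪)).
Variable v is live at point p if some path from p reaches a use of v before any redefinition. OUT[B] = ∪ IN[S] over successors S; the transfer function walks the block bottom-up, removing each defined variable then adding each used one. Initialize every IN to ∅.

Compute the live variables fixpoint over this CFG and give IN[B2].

Converged values:
  B0:  IN={a, b, c, d, e}  OUT={a, b, d, e, f}
  B1:  IN={a, d, f}  OUT={a, d, e, f}
  B2:  IN={a, d, e, f}  OUT={a, b, d, e, f}
  B3:  IN={b, e, f}  OUT={}

Merge at B2: OUT[B2] = IN[B1] ⊔ IN[B3] = {a, b, d, e, f}
Applying B2's transfer function to that OUT value gives IN[B2] (row B2 above).

Answer: {a, d, e, f}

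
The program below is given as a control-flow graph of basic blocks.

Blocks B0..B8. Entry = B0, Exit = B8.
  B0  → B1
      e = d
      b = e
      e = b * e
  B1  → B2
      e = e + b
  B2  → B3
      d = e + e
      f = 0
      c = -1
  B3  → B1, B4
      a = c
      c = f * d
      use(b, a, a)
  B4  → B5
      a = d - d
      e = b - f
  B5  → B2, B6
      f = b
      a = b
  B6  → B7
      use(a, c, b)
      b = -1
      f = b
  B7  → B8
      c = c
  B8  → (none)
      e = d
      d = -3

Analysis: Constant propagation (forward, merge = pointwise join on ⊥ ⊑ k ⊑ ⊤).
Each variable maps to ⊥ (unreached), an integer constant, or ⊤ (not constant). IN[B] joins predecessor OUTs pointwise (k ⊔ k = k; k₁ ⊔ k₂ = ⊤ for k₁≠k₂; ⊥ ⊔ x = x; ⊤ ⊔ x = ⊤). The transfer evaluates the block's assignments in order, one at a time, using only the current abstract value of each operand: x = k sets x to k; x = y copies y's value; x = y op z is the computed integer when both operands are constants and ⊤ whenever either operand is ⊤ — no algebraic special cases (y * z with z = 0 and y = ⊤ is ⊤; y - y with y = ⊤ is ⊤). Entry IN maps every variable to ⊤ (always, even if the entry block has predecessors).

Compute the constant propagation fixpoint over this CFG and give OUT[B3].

Per-block solution:
  B0:  IN=(all ⊤)  OUT=(all ⊤)
  B1:  IN=(all ⊤)  OUT=(all ⊤)
  B2:  IN=(all ⊤)  OUT={c:-1, f:0; rest ⊤}
  B3:  IN={c:-1, f:0; rest ⊤}  OUT={a:-1, f:0; rest ⊤}
  B4:  IN={a:-1, f:0; rest ⊤}  OUT={f:0; rest ⊤}
  B5:  IN={f:0; rest ⊤}  OUT=(all ⊤)
  B6:  IN=(all ⊤)  OUT={b:-1, f:-1; rest ⊤}
  B7:  IN={b:-1, f:-1; rest ⊤}  OUT={b:-1, f:-1; rest ⊤}
  B8:  IN={b:-1, f:-1; rest ⊤}  OUT={b:-1, d:-3, f:-1; rest ⊤}

Merge at B3: IN[B3] = OUT[B2] = {a: ⊤, b: ⊤, c: -1, d: ⊤, e: ⊤, f: 0}
Applying B3's transfer function to that IN value gives OUT[B3] (row B3 above).

Answer: {a: -1, b: ⊤, c: ⊤, d: ⊤, e: ⊤, f: 0}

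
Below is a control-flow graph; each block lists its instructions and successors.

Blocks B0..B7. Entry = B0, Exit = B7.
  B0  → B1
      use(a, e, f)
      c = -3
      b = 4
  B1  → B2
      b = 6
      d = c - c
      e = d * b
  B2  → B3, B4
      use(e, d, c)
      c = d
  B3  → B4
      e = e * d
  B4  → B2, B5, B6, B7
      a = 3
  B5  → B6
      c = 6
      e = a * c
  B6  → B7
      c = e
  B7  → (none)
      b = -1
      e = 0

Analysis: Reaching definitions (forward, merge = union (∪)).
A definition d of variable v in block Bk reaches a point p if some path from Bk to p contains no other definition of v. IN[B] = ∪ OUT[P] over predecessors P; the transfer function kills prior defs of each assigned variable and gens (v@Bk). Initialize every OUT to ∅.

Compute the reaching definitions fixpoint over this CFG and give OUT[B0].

Converged values:
  B0: | IN={} | OUT={b@B0, c@B0}
  B1: | IN={b@B0, c@B0} | OUT={b@B1, c@B0, d@B1, e@B1}
  B2: | IN={a@B4, b@B1, c@B0, c@B2, d@B1, e@B1, e@B3} | OUT={a@B4, b@B1, c@B2, d@B1, e@B1, e@B3}
  B3: | IN={a@B4, b@B1, c@B2, d@B1, e@B1, e@B3} | OUT={a@B4, b@B1, c@B2, d@B1, e@B3}
  B4: | IN={a@B4, b@B1, c@B2, d@B1, e@B1, e@B3} | OUT={a@B4, b@B1, c@B2, d@B1, e@B1, e@B3}
  B5: | IN={a@B4, b@B1, c@B2, d@B1, e@B1, e@B3} | OUT={a@B4, b@B1, c@B5, d@B1, e@B5}
  B6: | IN={a@B4, b@B1, c@B2, c@B5, d@B1, e@B1, e@B3, e@B5} | OUT={a@B4, b@B1, c@B6, d@B1, e@B1, e@B3, e@B5}
  B7: | IN={a@B4, b@B1, c@B2, c@B6, d@B1, e@B1, e@B3, e@B5} | OUT={a@B4, b@B7, c@B2, c@B6, d@B1, e@B7}

B0 is the boundary node: IN[B0] = {}
Applying B0's transfer function to that IN value gives OUT[B0] (row B0 above).

Answer: {b@B0, c@B0}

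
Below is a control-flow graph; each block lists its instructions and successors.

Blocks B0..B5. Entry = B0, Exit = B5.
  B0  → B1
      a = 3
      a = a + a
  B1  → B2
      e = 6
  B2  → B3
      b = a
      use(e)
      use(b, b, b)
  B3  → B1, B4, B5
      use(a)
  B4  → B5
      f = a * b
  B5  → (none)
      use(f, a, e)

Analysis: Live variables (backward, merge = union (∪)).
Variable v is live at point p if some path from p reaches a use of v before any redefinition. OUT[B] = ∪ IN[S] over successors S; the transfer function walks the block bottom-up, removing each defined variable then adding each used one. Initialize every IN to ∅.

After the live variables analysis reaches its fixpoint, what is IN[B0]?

Fixpoint table:
  B0:  IN={f}  OUT={a, f}
  B1:  IN={a, f}  OUT={a, e, f}
  B2:  IN={a, e, f}  OUT={a, b, e, f}
  B3:  IN={a, b, e, f}  OUT={a, b, e, f}
  B4:  IN={a, b, e}  OUT={a, e, f}
  B5:  IN={a, e, f}  OUT={}

Merge at B0: OUT[B0] = IN[B1] = {a, f}
Applying B0's transfer function to that OUT value gives IN[B0] (row B0 above).

Answer: {f}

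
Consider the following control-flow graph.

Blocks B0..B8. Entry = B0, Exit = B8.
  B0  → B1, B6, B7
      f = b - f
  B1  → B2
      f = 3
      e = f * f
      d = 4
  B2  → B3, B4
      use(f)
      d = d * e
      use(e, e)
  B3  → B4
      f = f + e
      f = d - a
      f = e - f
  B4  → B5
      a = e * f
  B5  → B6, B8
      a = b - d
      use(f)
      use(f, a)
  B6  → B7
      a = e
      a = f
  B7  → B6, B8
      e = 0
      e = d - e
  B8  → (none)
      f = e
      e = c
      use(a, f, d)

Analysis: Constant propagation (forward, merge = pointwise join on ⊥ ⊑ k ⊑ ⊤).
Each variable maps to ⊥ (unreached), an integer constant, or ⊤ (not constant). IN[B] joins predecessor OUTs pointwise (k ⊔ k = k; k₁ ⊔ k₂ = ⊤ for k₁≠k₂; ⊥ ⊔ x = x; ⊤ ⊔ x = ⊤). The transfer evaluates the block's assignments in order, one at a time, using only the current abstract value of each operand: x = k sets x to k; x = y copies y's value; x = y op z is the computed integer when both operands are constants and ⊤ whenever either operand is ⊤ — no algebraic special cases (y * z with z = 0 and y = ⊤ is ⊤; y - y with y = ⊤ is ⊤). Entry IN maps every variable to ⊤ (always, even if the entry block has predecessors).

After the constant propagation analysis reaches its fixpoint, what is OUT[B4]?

Fixpoint table:
  B0:   IN=(all ⊤)   OUT=(all ⊤)
  B1:   IN=(all ⊤)   OUT={d:4, e:9, f:3; rest ⊤}
  B2:   IN={d:4, e:9, f:3; rest ⊤}   OUT={d:36, e:9, f:3; rest ⊤}
  B3:   IN={d:36, e:9, f:3; rest ⊤}   OUT={d:36, e:9; rest ⊤}
  B4:   IN={d:36, e:9; rest ⊤}   OUT={d:36, e:9; rest ⊤}
  B5:   IN={d:36, e:9; rest ⊤}   OUT={d:36, e:9; rest ⊤}
  B6:   IN=(all ⊤)   OUT=(all ⊤)
  B7:   IN=(all ⊤)   OUT=(all ⊤)
  B8:   IN=(all ⊤)   OUT=(all ⊤)

Merge at B4: IN[B4] = OUT[B2] ⊔ OUT[B3] = {a: ⊤, b: ⊤, c: ⊤, d: 36, e: 9, f: ⊤}
Applying B4's transfer function to that IN value gives OUT[B4] (row B4 above).

Answer: {a: ⊤, b: ⊤, c: ⊤, d: 36, e: 9, f: ⊤}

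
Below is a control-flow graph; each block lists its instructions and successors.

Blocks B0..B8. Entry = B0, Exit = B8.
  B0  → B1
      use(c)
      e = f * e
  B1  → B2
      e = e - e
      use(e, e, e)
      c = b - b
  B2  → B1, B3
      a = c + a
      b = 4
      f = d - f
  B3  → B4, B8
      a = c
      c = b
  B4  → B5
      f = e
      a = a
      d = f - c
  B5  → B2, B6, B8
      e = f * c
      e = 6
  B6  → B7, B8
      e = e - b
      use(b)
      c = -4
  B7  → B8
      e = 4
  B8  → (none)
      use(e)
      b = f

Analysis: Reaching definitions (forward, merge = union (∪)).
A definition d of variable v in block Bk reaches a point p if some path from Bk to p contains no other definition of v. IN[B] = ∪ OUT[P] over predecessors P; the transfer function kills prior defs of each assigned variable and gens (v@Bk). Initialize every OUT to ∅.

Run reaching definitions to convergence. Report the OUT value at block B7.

Per-block solution:
  B0: | IN={} | OUT={e@B0}
  B1: | IN={a@B2, b@B2, c@B1, c@B3, d@B4, e@B0, e@B1, e@B5, f@B2} | OUT={a@B2, b@B2, c@B1, d@B4, e@B1, f@B2}
  B2: | IN={a@B2, a@B4, b@B2, c@B1, c@B3, d@B4, e@B1, e@B5, f@B2, f@B4} | OUT={a@B2, b@B2, c@B1, c@B3, d@B4, e@B1, e@B5, f@B2}
  B3: | IN={a@B2, b@B2, c@B1, c@B3, d@B4, e@B1, e@B5, f@B2} | OUT={a@B3, b@B2, c@B3, d@B4, e@B1, e@B5, f@B2}
  B4: | IN={a@B3, b@B2, c@B3, d@B4, e@B1, e@B5, f@B2} | OUT={a@B4, b@B2, c@B3, d@B4, e@B1, e@B5, f@B4}
  B5: | IN={a@B4, b@B2, c@B3, d@B4, e@B1, e@B5, f@B4} | OUT={a@B4, b@B2, c@B3, d@B4, e@B5, f@B4}
  B6: | IN={a@B4, b@B2, c@B3, d@B4, e@B5, f@B4} | OUT={a@B4, b@B2, c@B6, d@B4, e@B6, f@B4}
  B7: | IN={a@B4, b@B2, c@B6, d@B4, e@B6, f@B4} | OUT={a@B4, b@B2, c@B6, d@B4, e@B7, f@B4}
  B8: | IN={a@B3, a@B4, b@B2, c@B3, c@B6, d@B4, e@B1, e@B5, e@B6, e@B7, f@B2, f@B4} | OUT={a@B3, a@B4, b@B8, c@B3, c@B6, d@B4, e@B1, e@B5, e@B6, e@B7, f@B2, f@B4}

Merge at B7: IN[B7] = OUT[B6] = {a@B4, b@B2, c@B6, d@B4, e@B6, f@B4}
Applying B7's transfer function to that IN value gives OUT[B7] (row B7 above).

Answer: {a@B4, b@B2, c@B6, d@B4, e@B7, f@B4}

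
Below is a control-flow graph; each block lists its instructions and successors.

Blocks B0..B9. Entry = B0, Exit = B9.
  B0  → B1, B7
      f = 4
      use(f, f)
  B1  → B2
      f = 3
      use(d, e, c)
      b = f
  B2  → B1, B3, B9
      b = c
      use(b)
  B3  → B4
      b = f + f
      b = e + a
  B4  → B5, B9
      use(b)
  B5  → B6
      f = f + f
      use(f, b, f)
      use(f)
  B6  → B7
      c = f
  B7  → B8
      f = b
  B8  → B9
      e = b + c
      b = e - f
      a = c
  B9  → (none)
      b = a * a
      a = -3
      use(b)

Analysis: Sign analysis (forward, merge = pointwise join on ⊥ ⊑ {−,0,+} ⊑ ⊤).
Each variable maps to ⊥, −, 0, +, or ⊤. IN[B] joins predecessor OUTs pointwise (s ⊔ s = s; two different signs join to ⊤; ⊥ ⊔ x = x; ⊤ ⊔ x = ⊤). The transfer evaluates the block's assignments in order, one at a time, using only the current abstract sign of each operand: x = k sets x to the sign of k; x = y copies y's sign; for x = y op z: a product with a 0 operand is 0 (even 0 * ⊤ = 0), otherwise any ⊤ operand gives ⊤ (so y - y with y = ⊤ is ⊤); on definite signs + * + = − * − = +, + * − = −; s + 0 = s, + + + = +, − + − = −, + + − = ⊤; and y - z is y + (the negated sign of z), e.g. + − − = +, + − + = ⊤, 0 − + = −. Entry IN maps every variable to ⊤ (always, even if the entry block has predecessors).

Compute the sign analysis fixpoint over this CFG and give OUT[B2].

Answer: {a: ⊤, b: ⊤, c: ⊤, d: ⊤, e: ⊤, f: +}

Derivation:
Converged values:
  B0:  IN=(all ⊤)  OUT={f:+; rest ⊤}
  B1:  IN={f:+; rest ⊤}  OUT={b:+, f:+; rest ⊤}
  B2:  IN={b:+, f:+; rest ⊤}  OUT={f:+; rest ⊤}
  B3:  IN={f:+; rest ⊤}  OUT={f:+; rest ⊤}
  B4:  IN={f:+; rest ⊤}  OUT={f:+; rest ⊤}
  B5:  IN={f:+; rest ⊤}  OUT={f:+; rest ⊤}
  B6:  IN={f:+; rest ⊤}  OUT={c:+, f:+; rest ⊤}
  B7:  IN={f:+; rest ⊤}  OUT=(all ⊤)
  B8:  IN=(all ⊤)  OUT=(all ⊤)
  B9:  IN=(all ⊤)  OUT={a:-; rest ⊤}

Merge at B2: IN[B2] = OUT[B1] = {a: ⊤, b: +, c: ⊤, d: ⊤, e: ⊤, f: +}
Applying B2's transfer function to that IN value gives OUT[B2] (row B2 above).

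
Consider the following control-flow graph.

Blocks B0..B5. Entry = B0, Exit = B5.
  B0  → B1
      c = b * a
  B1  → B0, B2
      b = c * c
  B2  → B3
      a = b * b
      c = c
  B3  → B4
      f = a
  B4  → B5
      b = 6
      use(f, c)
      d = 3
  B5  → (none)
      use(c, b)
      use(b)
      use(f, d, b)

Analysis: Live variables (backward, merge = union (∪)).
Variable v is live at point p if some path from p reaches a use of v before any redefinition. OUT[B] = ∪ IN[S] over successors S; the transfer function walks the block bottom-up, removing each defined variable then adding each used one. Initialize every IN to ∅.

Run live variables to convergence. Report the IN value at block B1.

Per-block solution:
  B0: | IN={a, b} | OUT={a, c}
  B1: | IN={a, c} | OUT={a, b, c}
  B2: | IN={b, c} | OUT={a, c}
  B3: | IN={a, c} | OUT={c, f}
  B4: | IN={c, f} | OUT={b, c, d, f}
  B5: | IN={b, c, d, f} | OUT={}

Merge at B1: OUT[B1] = IN[B0] ⊔ IN[B2] = {a, b, c}
Applying B1's transfer function to that OUT value gives IN[B1] (row B1 above).

Answer: {a, c}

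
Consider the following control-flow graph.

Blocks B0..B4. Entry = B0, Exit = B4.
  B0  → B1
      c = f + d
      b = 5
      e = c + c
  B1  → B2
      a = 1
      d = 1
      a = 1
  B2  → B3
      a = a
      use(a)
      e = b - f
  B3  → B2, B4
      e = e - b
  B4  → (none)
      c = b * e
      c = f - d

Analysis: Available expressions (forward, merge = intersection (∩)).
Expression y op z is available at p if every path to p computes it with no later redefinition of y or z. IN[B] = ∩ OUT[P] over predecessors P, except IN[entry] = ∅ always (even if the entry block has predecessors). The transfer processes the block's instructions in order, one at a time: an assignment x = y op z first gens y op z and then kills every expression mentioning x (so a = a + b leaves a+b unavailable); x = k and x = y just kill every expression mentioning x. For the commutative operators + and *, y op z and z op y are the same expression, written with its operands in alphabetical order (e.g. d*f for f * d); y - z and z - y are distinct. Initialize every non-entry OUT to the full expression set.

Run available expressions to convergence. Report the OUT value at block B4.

Answer: {b*e, b-f, f-d}

Derivation:
Converged values:
  B0: | IN={} | OUT={c+c, d+f}
  B1: | IN={c+c, d+f} | OUT={c+c}
  B2: | IN={c+c} | OUT={b-f, c+c}
  B3: | IN={b-f, c+c} | OUT={b-f, c+c}
  B4: | IN={b-f, c+c} | OUT={b*e, b-f, f-d}

Merge at B4: IN[B4] = OUT[B3] = {b-f, c+c}
Applying B4's transfer function to that IN value gives OUT[B4] (row B4 above).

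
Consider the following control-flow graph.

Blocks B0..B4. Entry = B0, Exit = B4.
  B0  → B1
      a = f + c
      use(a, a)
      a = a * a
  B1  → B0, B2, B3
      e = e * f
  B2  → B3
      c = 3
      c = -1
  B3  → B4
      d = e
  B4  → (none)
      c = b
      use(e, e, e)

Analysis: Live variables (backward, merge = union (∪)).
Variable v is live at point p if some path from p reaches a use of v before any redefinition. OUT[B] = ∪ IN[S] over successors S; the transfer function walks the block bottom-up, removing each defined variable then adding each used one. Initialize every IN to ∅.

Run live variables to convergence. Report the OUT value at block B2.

Answer: {b, e}

Working:
Per-block solution:
  B0:   IN={b, c, e, f}   OUT={b, c, e, f}
  B1:   IN={b, c, e, f}   OUT={b, c, e, f}
  B2:   IN={b, e}   OUT={b, e}
  B3:   IN={b, e}   OUT={b, e}
  B4:   IN={b, e}   OUT={}

Merge at B2: OUT[B2] = IN[B3] = {b, e}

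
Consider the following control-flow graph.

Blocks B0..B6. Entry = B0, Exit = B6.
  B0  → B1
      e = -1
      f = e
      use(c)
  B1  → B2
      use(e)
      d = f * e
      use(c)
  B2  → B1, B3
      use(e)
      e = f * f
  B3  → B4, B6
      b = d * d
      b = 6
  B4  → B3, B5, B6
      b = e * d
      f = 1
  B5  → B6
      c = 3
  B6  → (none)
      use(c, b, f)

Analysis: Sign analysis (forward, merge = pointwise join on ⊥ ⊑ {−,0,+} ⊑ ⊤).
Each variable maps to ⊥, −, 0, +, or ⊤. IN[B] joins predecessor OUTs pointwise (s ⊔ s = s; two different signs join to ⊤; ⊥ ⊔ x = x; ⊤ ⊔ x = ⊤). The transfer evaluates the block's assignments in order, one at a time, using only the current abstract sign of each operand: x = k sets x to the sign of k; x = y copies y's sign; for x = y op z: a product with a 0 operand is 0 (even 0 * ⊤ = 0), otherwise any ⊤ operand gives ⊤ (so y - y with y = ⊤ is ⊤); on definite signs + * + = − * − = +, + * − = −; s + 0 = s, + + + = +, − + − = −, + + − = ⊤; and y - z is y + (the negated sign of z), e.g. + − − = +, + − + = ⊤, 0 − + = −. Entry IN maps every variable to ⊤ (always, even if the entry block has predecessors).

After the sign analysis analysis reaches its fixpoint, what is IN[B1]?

Answer: {a: ⊤, b: ⊤, c: ⊤, d: ⊤, e: ⊤, f: -}

Trace:
Fixpoint table:
  B0: | IN=(all ⊤) | OUT={e:-, f:-; rest ⊤}
  B1: | IN={f:-; rest ⊤} | OUT={f:-; rest ⊤}
  B2: | IN={f:-; rest ⊤} | OUT={e:+, f:-; rest ⊤}
  B3: | IN={e:+; rest ⊤} | OUT={b:+, e:+; rest ⊤}
  B4: | IN={b:+, e:+; rest ⊤} | OUT={e:+, f:+; rest ⊤}
  B5: | IN={e:+, f:+; rest ⊤} | OUT={c:+, e:+, f:+; rest ⊤}
  B6: | IN={e:+; rest ⊤} | OUT={e:+; rest ⊤}

Merge at B1: IN[B1] = OUT[B0] ⊔ OUT[B2] = {a: ⊤, b: ⊤, c: ⊤, d: ⊤, e: ⊤, f: -}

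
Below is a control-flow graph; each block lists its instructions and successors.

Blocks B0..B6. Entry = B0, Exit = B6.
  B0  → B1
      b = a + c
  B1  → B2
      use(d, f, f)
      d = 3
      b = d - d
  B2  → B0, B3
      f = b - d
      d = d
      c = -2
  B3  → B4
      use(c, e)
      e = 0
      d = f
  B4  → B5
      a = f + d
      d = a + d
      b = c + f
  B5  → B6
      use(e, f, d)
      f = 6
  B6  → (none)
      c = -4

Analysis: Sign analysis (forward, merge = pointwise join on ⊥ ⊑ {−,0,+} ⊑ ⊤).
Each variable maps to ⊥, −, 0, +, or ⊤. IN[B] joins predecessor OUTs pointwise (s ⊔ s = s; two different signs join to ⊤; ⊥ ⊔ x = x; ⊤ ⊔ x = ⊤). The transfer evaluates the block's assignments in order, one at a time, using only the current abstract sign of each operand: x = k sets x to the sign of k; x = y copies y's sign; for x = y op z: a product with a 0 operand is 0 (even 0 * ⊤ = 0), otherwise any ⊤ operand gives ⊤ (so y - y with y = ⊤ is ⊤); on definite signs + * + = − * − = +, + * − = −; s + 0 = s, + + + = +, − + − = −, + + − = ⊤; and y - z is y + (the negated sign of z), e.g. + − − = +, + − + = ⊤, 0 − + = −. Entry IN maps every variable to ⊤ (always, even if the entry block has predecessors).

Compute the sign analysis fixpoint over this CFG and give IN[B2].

Converged values:
  B0:  IN=(all ⊤)  OUT=(all ⊤)
  B1:  IN=(all ⊤)  OUT={d:+; rest ⊤}
  B2:  IN={d:+; rest ⊤}  OUT={c:-, d:+; rest ⊤}
  B3:  IN={c:-, d:+; rest ⊤}  OUT={c:-, e:0; rest ⊤}
  B4:  IN={c:-, e:0; rest ⊤}  OUT={c:-, e:0; rest ⊤}
  B5:  IN={c:-, e:0; rest ⊤}  OUT={c:-, e:0, f:+; rest ⊤}
  B6:  IN={c:-, e:0, f:+; rest ⊤}  OUT={c:-, e:0, f:+; rest ⊤}

Merge at B2: IN[B2] = OUT[B1] = {a: ⊤, b: ⊤, c: ⊤, d: +, e: ⊤, f: ⊤}

Answer: {a: ⊤, b: ⊤, c: ⊤, d: +, e: ⊤, f: ⊤}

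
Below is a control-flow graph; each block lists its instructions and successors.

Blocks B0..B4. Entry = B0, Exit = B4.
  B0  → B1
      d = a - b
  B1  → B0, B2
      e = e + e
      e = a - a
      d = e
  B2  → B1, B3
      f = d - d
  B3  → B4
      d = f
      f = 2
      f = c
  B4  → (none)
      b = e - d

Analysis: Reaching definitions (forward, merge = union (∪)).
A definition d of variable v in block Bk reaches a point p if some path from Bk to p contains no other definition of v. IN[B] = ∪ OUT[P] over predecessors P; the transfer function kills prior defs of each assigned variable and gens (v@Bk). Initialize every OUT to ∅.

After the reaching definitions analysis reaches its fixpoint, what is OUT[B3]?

Converged values:
  B0:   IN={d@B1, e@B1, f@B2}   OUT={d@B0, e@B1, f@B2}
  B1:   IN={d@B0, d@B1, e@B1, f@B2}   OUT={d@B1, e@B1, f@B2}
  B2:   IN={d@B1, e@B1, f@B2}   OUT={d@B1, e@B1, f@B2}
  B3:   IN={d@B1, e@B1, f@B2}   OUT={d@B3, e@B1, f@B3}
  B4:   IN={d@B3, e@B1, f@B3}   OUT={b@B4, d@B3, e@B1, f@B3}

Merge at B3: IN[B3] = OUT[B2] = {d@B1, e@B1, f@B2}
Applying B3's transfer function to that IN value gives OUT[B3] (row B3 above).

Answer: {d@B3, e@B1, f@B3}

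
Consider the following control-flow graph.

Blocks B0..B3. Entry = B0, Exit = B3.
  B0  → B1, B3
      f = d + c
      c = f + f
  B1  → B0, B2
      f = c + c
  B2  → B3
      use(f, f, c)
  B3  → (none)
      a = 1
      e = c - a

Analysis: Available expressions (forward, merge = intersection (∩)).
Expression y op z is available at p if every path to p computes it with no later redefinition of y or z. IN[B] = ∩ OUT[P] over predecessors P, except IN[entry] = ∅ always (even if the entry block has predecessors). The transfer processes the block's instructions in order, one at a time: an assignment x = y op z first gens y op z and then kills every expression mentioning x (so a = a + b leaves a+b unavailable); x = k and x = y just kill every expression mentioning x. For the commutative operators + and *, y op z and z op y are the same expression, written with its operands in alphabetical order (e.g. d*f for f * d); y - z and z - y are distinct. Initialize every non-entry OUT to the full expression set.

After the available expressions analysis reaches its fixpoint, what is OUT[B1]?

Per-block solution:
  B0:   IN={}   OUT={f+f}
  B1:   IN={f+f}   OUT={c+c}
  B2:   IN={c+c}   OUT={c+c}
  B3:   IN={}   OUT={c-a}

Merge at B1: IN[B1] = OUT[B0] = {f+f}
Applying B1's transfer function to that IN value gives OUT[B1] (row B1 above).

Answer: {c+c}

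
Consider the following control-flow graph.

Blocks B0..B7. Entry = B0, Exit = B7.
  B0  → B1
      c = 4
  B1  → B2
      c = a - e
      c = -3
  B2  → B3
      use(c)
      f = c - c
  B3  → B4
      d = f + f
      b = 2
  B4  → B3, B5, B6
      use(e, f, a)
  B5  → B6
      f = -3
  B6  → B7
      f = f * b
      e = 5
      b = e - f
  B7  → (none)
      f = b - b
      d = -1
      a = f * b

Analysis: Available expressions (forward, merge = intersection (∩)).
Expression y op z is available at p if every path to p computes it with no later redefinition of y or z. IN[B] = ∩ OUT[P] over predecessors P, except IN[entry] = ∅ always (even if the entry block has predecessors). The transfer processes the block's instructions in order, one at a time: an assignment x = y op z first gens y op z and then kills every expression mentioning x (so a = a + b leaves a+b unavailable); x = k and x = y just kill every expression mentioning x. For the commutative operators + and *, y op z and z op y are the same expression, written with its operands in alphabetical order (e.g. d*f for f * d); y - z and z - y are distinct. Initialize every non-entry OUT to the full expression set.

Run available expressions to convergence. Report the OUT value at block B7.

Answer: {b*f, b-b, c-c}

Working:
Converged values:
  B0: | IN={} | OUT={}
  B1: | IN={} | OUT={a-e}
  B2: | IN={a-e} | OUT={a-e, c-c}
  B3: | IN={a-e, c-c} | OUT={a-e, c-c, f+f}
  B4: | IN={a-e, c-c, f+f} | OUT={a-e, c-c, f+f}
  B5: | IN={a-e, c-c, f+f} | OUT={a-e, c-c}
  B6: | IN={a-e, c-c} | OUT={c-c, e-f}
  B7: | IN={c-c, e-f} | OUT={b*f, b-b, c-c}

Merge at B7: IN[B7] = OUT[B6] = {c-c, e-f}
Applying B7's transfer function to that IN value gives OUT[B7] (row B7 above).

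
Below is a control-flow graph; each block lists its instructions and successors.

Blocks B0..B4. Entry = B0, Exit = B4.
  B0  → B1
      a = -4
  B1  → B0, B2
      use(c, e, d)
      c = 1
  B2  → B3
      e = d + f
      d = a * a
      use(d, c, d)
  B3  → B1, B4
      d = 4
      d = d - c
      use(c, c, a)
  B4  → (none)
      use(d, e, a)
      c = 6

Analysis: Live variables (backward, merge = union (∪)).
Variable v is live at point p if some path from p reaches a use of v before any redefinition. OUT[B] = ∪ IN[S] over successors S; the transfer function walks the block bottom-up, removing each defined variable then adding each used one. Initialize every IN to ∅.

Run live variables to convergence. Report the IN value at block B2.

Fixpoint table:
  B0:   IN={c, d, e, f}   OUT={a, c, d, e, f}
  B1:   IN={a, c, d, e, f}   OUT={a, c, d, e, f}
  B2:   IN={a, c, d, f}   OUT={a, c, e, f}
  B3:   IN={a, c, e, f}   OUT={a, c, d, e, f}
  B4:   IN={a, d, e}   OUT={}

Merge at B2: OUT[B2] = IN[B3] = {a, c, e, f}
Applying B2's transfer function to that OUT value gives IN[B2] (row B2 above).

Answer: {a, c, d, f}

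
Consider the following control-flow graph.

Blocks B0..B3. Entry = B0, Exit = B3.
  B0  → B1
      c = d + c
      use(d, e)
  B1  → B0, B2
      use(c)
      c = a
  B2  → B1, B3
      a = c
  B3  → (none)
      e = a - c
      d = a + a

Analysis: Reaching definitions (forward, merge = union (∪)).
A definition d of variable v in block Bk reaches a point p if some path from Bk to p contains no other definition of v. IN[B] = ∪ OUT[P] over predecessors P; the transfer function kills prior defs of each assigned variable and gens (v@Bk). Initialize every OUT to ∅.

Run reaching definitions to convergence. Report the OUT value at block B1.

Fixpoint table:
  B0: | IN={a@B2, c@B1} | OUT={a@B2, c@B0}
  B1: | IN={a@B2, c@B0, c@B1} | OUT={a@B2, c@B1}
  B2: | IN={a@B2, c@B1} | OUT={a@B2, c@B1}
  B3: | IN={a@B2, c@B1} | OUT={a@B2, c@B1, d@B3, e@B3}

Merge at B1: IN[B1] = OUT[B0] ⊔ OUT[B2] = {a@B2, c@B0, c@B1}
Applying B1's transfer function to that IN value gives OUT[B1] (row B1 above).

Answer: {a@B2, c@B1}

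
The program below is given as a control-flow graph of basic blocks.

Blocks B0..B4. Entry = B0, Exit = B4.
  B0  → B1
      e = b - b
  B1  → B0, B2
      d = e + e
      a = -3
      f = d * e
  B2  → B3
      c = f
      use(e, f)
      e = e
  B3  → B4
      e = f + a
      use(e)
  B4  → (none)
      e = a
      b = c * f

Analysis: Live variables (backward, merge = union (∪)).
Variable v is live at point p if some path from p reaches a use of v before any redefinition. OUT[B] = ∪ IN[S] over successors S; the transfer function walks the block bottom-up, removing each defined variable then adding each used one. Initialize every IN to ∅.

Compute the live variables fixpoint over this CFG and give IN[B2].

Fixpoint table:
  B0: | IN={b} | OUT={b, e}
  B1: | IN={b, e} | OUT={a, b, e, f}
  B2: | IN={a, e, f} | OUT={a, c, f}
  B3: | IN={a, c, f} | OUT={a, c, f}
  B4: | IN={a, c, f} | OUT={}

Merge at B2: OUT[B2] = IN[B3] = {a, c, f}
Applying B2's transfer function to that OUT value gives IN[B2] (row B2 above).

Answer: {a, e, f}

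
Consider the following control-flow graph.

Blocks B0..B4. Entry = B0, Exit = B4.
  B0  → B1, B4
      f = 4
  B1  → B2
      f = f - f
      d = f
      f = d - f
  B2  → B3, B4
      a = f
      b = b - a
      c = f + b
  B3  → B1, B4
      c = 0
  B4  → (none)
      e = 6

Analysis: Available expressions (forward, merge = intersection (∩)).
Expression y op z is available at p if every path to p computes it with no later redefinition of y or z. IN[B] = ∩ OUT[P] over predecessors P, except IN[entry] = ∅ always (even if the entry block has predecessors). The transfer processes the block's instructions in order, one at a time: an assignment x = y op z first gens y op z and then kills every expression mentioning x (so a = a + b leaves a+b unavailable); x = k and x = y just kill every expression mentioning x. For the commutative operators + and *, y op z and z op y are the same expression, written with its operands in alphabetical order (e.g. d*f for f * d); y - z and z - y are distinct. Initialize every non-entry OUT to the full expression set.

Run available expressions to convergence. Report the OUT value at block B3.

Answer: {b+f}

Working:
Converged values:
  B0:   IN={}   OUT={}
  B1:   IN={}   OUT={}
  B2:   IN={}   OUT={b+f}
  B3:   IN={b+f}   OUT={b+f}
  B4:   IN={}   OUT={}

Merge at B3: IN[B3] = OUT[B2] = {b+f}
Applying B3's transfer function to that IN value gives OUT[B3] (row B3 above).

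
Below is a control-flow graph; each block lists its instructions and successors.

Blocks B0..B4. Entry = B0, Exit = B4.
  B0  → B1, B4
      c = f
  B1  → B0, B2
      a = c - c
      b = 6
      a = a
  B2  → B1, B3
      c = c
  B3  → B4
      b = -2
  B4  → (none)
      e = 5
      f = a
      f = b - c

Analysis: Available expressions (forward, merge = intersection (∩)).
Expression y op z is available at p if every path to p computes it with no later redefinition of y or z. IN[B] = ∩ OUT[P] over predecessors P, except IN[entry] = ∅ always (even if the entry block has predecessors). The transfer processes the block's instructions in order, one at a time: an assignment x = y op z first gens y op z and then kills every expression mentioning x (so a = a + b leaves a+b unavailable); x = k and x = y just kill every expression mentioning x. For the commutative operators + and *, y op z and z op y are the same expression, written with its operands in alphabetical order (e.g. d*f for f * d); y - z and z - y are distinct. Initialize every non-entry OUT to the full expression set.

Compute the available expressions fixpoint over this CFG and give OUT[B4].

Converged values:
  B0: | IN={} | OUT={}
  B1: | IN={} | OUT={c-c}
  B2: | IN={c-c} | OUT={}
  B3: | IN={} | OUT={}
  B4: | IN={} | OUT={b-c}

Merge at B4: IN[B4] = OUT[B0] ∩ OUT[B3] = {}
Applying B4's transfer function to that IN value gives OUT[B4] (row B4 above).

Answer: {b-c}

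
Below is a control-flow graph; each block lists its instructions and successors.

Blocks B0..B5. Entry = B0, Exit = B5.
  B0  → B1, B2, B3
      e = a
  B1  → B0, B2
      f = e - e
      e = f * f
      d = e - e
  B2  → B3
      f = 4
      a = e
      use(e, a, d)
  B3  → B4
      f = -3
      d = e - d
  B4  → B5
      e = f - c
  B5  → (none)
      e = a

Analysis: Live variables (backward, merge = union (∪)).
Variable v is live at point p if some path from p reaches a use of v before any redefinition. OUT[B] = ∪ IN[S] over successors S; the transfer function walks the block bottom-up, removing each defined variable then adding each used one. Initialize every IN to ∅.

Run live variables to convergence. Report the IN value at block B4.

Fixpoint table:
  B0:   IN={a, c, d}   OUT={a, c, d, e}
  B1:   IN={a, c, e}   OUT={a, c, d, e}
  B2:   IN={c, d, e}   OUT={a, c, d, e}
  B3:   IN={a, c, d, e}   OUT={a, c, f}
  B4:   IN={a, c, f}   OUT={a}
  B5:   IN={a}   OUT={}

Merge at B4: OUT[B4] = IN[B5] = {a}
Applying B4's transfer function to that OUT value gives IN[B4] (row B4 above).

Answer: {a, c, f}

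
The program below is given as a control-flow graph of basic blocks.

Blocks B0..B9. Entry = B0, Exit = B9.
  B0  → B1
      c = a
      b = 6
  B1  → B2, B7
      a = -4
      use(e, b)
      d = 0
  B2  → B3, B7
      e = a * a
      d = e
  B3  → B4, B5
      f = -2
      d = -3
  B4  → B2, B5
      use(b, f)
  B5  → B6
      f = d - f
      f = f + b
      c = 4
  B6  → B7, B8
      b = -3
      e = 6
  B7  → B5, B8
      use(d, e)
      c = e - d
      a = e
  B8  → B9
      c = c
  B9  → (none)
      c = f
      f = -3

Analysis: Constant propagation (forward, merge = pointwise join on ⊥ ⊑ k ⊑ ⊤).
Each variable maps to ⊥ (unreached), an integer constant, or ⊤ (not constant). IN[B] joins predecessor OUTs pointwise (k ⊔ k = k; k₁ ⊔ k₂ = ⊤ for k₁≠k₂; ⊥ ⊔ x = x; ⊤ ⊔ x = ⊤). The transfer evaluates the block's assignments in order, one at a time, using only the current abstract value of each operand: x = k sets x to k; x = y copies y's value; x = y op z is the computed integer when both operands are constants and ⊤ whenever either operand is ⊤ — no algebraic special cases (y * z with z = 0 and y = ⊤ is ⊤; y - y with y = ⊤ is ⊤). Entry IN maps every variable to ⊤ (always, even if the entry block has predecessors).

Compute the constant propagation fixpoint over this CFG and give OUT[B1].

Converged values:
  B0:  IN=(all ⊤)  OUT={b:6; rest ⊤}
  B1:  IN={b:6; rest ⊤}  OUT={a:-4, b:6, d:0; rest ⊤}
  B2:  IN={a:-4, b:6; rest ⊤}  OUT={a:-4, b:6, d:16, e:16; rest ⊤}
  B3:  IN={a:-4, b:6, d:16, e:16; rest ⊤}  OUT={a:-4, b:6, d:-3, e:16, f:-2; rest ⊤}
  B4:  IN={a:-4, b:6, d:-3, e:16, f:-2; rest ⊤}  OUT={a:-4, b:6, d:-3, e:16, f:-2; rest ⊤}
  B5:  IN=(all ⊤)  OUT={c:4; rest ⊤}
  B6:  IN={c:4; rest ⊤}  OUT={b:-3, c:4, e:6; rest ⊤}
  B7:  IN=(all ⊤)  OUT=(all ⊤)
  B8:  IN=(all ⊤)  OUT=(all ⊤)
  B9:  IN=(all ⊤)  OUT={f:-3; rest ⊤}

Merge at B1: IN[B1] = OUT[B0] = {a: ⊤, b: 6, c: ⊤, d: ⊤, e: ⊤, f: ⊤}
Applying B1's transfer function to that IN value gives OUT[B1] (row B1 above).

Answer: {a: -4, b: 6, c: ⊤, d: 0, e: ⊤, f: ⊤}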